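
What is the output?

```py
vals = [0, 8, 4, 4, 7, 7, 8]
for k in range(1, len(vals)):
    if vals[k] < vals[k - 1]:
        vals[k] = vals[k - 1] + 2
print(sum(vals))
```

k=1: 8>=0, unchanged → [0, 8, 4, 4, 7, 7, 8]
k=2: 4<8, vals[2] = 8+2 = 10 → [0, 8, 10, 4, 7, 7, 8]
k=3: 4<10, vals[3] = 10+2 = 12 → [0, 8, 10, 12, 7, 7, 8]
k=4: 7<12, vals[4] = 12+2 = 14 → [0, 8, 10, 12, 14, 7, 8]
k=5: 7<14, vals[5] = 14+2 = 16 → [0, 8, 10, 12, 14, 16, 8]
k=6: 8<16, vals[6] = 16+2 = 18 → [0, 8, 10, 12, 14, 16, 18]
sum = 78

78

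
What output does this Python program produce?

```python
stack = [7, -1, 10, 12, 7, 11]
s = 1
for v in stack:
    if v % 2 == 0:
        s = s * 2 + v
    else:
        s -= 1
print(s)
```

v=7: not even, s = 1-1 = 0
v=-1: not even, s = 0-1 = -1
v=10: even, s = (-1)*2+10 = 8
v=12: even, s = 8*2+12 = 28
v=7: not even, s = 28-1 = 27
v=11: not even, s = 27-1 = 26

26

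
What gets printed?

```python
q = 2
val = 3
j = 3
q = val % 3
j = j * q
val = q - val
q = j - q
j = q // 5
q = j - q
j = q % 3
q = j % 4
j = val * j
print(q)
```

q = 3%3 = 0
j = 3*0 = 0
val = 0-3 = -3
q = 0-0 = 0
j = 0//5 = 0
q = 0-0 = 0
j = 0%3 = 0
q = 0%4 = 0
j = (-3)*0 = 0

0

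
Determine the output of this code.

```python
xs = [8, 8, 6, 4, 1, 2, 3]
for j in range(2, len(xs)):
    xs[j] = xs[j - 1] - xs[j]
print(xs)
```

j=2: xs[2] = 8-6 = 2 → [8, 8, 2, 4, 1, 2, 3]
j=3: xs[3] = 2-4 = -2 → [8, 8, 2, -2, 1, 2, 3]
j=4: xs[4] = (-2)-1 = -3 → [8, 8, 2, -2, -3, 2, 3]
j=5: xs[5] = (-3)-2 = -5 → [8, 8, 2, -2, -3, -5, 3]
j=6: xs[6] = (-5)-3 = -8 → [8, 8, 2, -2, -3, -5, -8]

[8, 8, 2, -2, -3, -5, -8]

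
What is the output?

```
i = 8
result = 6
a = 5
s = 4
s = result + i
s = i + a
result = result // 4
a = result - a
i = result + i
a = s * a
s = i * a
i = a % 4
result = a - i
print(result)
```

-52

s = 6+8 = 14
s = 8+5 = 13
result = 6//4 = 1
a = 1-5 = -4
i = 1+8 = 9
a = 13*(-4) = -52
s = 9*(-52) = -468
i = (-52)%4 = 0
result = (-52)-0 = -52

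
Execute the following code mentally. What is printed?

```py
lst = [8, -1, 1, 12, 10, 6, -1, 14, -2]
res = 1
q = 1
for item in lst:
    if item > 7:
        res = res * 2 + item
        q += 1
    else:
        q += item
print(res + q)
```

item=8: >7, res = 1*2+8 = 10; q=2
item=-1: not >7; q=1
item=1: not >7; q=2
item=12: >7, res = 10*2+12 = 32; q=3
item=10: >7, res = 32*2+10 = 74; q=4
item=6: not >7; q=10
item=-1: not >7; q=9
item=14: >7, res = 74*2+14 = 162; q=10
item=-2: not >7; q=8
res+q = 162+8 = 170

170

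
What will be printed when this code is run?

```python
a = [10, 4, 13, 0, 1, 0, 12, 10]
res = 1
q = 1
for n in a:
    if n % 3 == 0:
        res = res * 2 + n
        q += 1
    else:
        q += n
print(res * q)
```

840

n=10: not %3==0; q=11
n=4: not %3==0; q=15
n=13: not %3==0; q=28
n=0: %3==0, res = 1*2+0 = 2; q=29
n=1: not %3==0; q=30
n=0: %3==0, res = 2*2+0 = 4; q=31
n=12: %3==0, res = 4*2+12 = 20; q=32
n=10: not %3==0; q=42
res*q = 20*42 = 840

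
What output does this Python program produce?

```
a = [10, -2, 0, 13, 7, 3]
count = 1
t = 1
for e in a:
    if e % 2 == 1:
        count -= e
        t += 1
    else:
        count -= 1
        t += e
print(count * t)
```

e=10: not odd, count = 1-1 = 0; t=11
e=-2: not odd, count = 0-1 = -1; t=9
e=0: not odd, count = (-1)-1 = -2; t=9
e=13: odd, count = (-2)-13 = -15; t=10
e=7: odd, count = (-15)-7 = -22; t=11
e=3: odd, count = (-22)-3 = -25; t=12
count*t = (-25)*12 = -300

-300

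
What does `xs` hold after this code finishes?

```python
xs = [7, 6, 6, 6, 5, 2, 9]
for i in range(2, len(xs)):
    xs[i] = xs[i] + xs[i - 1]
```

i=2: xs[2] = 6+6 = 12 → [7, 6, 12, 6, 5, 2, 9]
i=3: xs[3] = 6+12 = 18 → [7, 6, 12, 18, 5, 2, 9]
i=4: xs[4] = 5+18 = 23 → [7, 6, 12, 18, 23, 2, 9]
i=5: xs[5] = 2+23 = 25 → [7, 6, 12, 18, 23, 25, 9]
i=6: xs[6] = 9+25 = 34 → [7, 6, 12, 18, 23, 25, 34]

[7, 6, 12, 18, 23, 25, 34]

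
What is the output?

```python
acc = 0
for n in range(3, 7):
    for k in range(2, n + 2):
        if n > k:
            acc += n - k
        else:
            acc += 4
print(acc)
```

n=3,k=2: 3>2, acc = 0+1 = 1
n=3,k=3: not 3>3, acc = 1+4 = 5
n=3,k=4: not 3>4, acc = 5+4 = 9
n=4,k=2: 4>2, acc = 9+2 = 11
n=4,k=3: 4>3, acc = 11+1 = 12
n=4,k=4: not 4>4, acc = 12+4 = 16
n=4,k=5: not 4>5, acc = 16+4 = 20
n=5,k=2: 5>2, acc = 20+3 = 23
n=5,k=3: 5>3, acc = 23+2 = 25
n=5,k=4: 5>4, acc = 25+1 = 26
n=5,k=5: not 5>5, acc = 26+4 = 30
n=5,k=6: not 5>6, acc = 30+4 = 34
n=6,k=2: 6>2, acc = 34+4 = 38
n=6,k=3: 6>3, acc = 38+3 = 41
n=6,k=4: 6>4, acc = 41+2 = 43
n=6,k=5: 6>5, acc = 43+1 = 44
n=6,k=6: not 6>6, acc = 44+4 = 48
n=6,k=7: not 6>7, acc = 48+4 = 52

52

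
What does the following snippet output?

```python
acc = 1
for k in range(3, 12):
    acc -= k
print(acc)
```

k=3: acc = 1-3 = -2
k=4: acc = (-2)-4 = -6
k=5: acc = (-6)-5 = -11
k=6: acc = (-11)-6 = -17
k=7: acc = (-17)-7 = -24
k=8: acc = (-24)-8 = -32
k=9: acc = (-32)-9 = -41
k=10: acc = (-41)-10 = -51
k=11: acc = (-51)-11 = -62

-62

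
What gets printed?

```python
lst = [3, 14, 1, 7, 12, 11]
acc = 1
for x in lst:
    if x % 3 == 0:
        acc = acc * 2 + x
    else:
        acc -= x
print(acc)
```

-33

x=3: %3==0, acc = 1*2+3 = 5
x=14: not %3==0, acc = 5-14 = -9
x=1: not %3==0, acc = (-9)-1 = -10
x=7: not %3==0, acc = (-10)-7 = -17
x=12: %3==0, acc = (-17)*2+12 = -22
x=11: not %3==0, acc = (-22)-11 = -33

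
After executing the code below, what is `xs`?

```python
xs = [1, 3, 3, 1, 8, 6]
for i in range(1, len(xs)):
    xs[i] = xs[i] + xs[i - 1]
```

[1, 4, 7, 8, 16, 22]

i=1: xs[1] = 3+1 = 4 → [1, 4, 3, 1, 8, 6]
i=2: xs[2] = 3+4 = 7 → [1, 4, 7, 1, 8, 6]
i=3: xs[3] = 1+7 = 8 → [1, 4, 7, 8, 8, 6]
i=4: xs[4] = 8+8 = 16 → [1, 4, 7, 8, 16, 6]
i=5: xs[5] = 6+16 = 22 → [1, 4, 7, 8, 16, 22]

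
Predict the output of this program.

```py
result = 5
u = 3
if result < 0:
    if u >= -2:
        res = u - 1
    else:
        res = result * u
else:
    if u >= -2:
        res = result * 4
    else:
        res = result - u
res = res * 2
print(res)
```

result=5, u=3
result < 0 is False; u >= -2 is True
→ res = result * 4 = 20
res = 20*2 = 40

40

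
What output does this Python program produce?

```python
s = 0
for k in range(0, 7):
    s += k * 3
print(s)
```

63

k=0: s = 0+0*3 = 0
k=1: s = 0+1*3 = 3
k=2: s = 3+2*3 = 9
k=3: s = 9+3*3 = 18
k=4: s = 18+4*3 = 30
k=5: s = 30+5*3 = 45
k=6: s = 45+6*3 = 63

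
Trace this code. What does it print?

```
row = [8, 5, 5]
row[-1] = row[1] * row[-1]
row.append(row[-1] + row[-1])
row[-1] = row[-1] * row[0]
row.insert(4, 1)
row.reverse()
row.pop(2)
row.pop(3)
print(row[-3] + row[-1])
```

row[-1] = row[1]*row[-1] = 5*5 = 25 → [8, 5, 25]
append row[-1]+row[-1] = 25+25 = 50 → [8, 5, 25, 50]
row[-1] = row[-1]*row[0] = 50*8 = 400 → [8, 5, 25, 400]
insert 1 at 4 → [8, 5, 25, 400, 1]
reverse → [1, 400, 25, 5, 8]
pop(2) removes 25 → [1, 400, 5, 8]
pop(3) removes 8 → [1, 400, 5]
row[-3]+row[-1] = 1+5 = 6

6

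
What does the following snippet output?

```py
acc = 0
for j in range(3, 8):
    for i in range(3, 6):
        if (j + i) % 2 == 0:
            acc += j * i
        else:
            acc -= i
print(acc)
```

132

j=3,i=3: even sum, acc = 0+9 = 9
j=3,i=4: odd sum, acc = 9-4 = 5
j=3,i=5: even sum, acc = 5+15 = 20
j=4,i=3: odd sum, acc = 20-3 = 17
j=4,i=4: even sum, acc = 17+16 = 33
j=4,i=5: odd sum, acc = 33-5 = 28
j=5,i=3: even sum, acc = 28+15 = 43
j=5,i=4: odd sum, acc = 43-4 = 39
j=5,i=5: even sum, acc = 39+25 = 64
j=6,i=3: odd sum, acc = 64-3 = 61
j=6,i=4: even sum, acc = 61+24 = 85
j=6,i=5: odd sum, acc = 85-5 = 80
j=7,i=3: even sum, acc = 80+21 = 101
j=7,i=4: odd sum, acc = 101-4 = 97
j=7,i=5: even sum, acc = 97+35 = 132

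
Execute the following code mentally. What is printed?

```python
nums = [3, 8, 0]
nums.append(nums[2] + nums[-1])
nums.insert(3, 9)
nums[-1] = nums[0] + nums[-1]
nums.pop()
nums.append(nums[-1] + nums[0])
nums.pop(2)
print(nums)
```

append nums[2]+nums[-1] = 0+0 = 0 → [3, 8, 0, 0]
insert 9 at 3 → [3, 8, 0, 9, 0]
nums[-1] = nums[0]+nums[-1] = 3+0 = 3 → [3, 8, 0, 9, 3]
pop() removes 3 → [3, 8, 0, 9]
append nums[-1]+nums[0] = 9+3 = 12 → [3, 8, 0, 9, 12]
pop(2) removes 0 → [3, 8, 9, 12]

[3, 8, 9, 12]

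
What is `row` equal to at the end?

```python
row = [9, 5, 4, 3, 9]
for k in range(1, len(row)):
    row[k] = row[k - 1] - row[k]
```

[9, 4, 0, -3, -12]

k=1: row[1] = 9-5 = 4 → [9, 4, 4, 3, 9]
k=2: row[2] = 4-4 = 0 → [9, 4, 0, 3, 9]
k=3: row[3] = 0-3 = -3 → [9, 4, 0, -3, 9]
k=4: row[4] = (-3)-9 = -12 → [9, 4, 0, -3, -12]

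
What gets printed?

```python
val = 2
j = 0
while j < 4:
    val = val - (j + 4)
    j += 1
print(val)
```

-20

j=0: val = 2-4 = -2
j=1: val = (-2)-5 = -7
j=2: val = (-7)-6 = -13
j=3: val = (-13)-7 = -20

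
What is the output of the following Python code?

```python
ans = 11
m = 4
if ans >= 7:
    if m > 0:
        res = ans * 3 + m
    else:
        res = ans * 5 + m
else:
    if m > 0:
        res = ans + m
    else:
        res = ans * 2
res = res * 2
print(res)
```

ans=11, m=4
ans >= 7 is True; m > 0 is True
→ res = ans * 3 + m = 37
res = 37*2 = 74

74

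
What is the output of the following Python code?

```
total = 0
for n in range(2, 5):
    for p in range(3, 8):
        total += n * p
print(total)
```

225

n=2,p=3: total = 0+6 = 6
n=2,p=4: total = 6+8 = 14
n=2,p=5: total = 14+10 = 24
n=2,p=6: total = 24+12 = 36
n=2,p=7: total = 36+14 = 50
n=3,p=3: total = 50+9 = 59
n=3,p=4: total = 59+12 = 71
n=3,p=5: total = 71+15 = 86
n=3,p=6: total = 86+18 = 104
n=3,p=7: total = 104+21 = 125
n=4,p=3: total = 125+12 = 137
n=4,p=4: total = 137+16 = 153
n=4,p=5: total = 153+20 = 173
n=4,p=6: total = 173+24 = 197
n=4,p=7: total = 197+28 = 225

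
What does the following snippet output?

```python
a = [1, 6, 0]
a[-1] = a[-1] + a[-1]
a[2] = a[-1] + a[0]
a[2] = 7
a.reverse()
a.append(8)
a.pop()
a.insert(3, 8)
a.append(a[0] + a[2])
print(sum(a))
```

a[-1] = a[-1]+a[-1] = 0+0 = 0 → [1, 6, 0]
a[2] = a[-1]+a[0] = 0+1 = 1 → [1, 6, 1]
a[2] = 7 → [1, 6, 7]
reverse → [7, 6, 1]
append 8 → [7, 6, 1, 8]
pop() removes 8 → [7, 6, 1]
insert 8 at 3 → [7, 6, 1, 8]
append a[0]+a[2] = 7+1 = 8 → [7, 6, 1, 8, 8]
sum = 30

30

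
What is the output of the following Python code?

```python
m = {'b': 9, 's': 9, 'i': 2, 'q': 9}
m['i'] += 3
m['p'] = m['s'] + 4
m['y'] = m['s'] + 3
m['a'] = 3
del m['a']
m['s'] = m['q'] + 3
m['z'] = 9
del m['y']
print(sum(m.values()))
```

57

m['i'] = 2+3 = 5 → {'b': 9, 's': 9, 'i': 5, 'q': 9}
m['p'] = m['s']+4 = 13 → {'b': 9, 's': 9, 'i': 5, 'q': 9, 'p': 13}
m['y'] = m['s']+3 = 12 → {'b': 9, 's': 9, 'i': 5, 'q': 9, 'p': 13, 'y': 12}
m['a'] = 3 → {'b': 9, 's': 9, 'i': 5, 'q': 9, 'p': 13, 'y': 12, 'a': 3}
del 'a' → {'b': 9, 's': 9, 'i': 5, 'q': 9, 'p': 13, 'y': 12}
m['s'] = m['q']+3 = 12 → {'b': 9, 's': 12, 'i': 5, 'q': 9, 'p': 13, 'y': 12}
m['z'] = 9 → {'b': 9, 's': 12, 'i': 5, 'q': 9, 'p': 13, 'y': 12, 'z': 9}
del 'y' → {'b': 9, 's': 12, 'i': 5, 'q': 9, 'p': 13, 'z': 9}
sum of values = 57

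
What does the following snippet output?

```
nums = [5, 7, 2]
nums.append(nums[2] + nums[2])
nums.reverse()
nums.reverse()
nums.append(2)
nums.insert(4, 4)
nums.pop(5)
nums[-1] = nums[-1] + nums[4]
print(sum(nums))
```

append nums[2]+nums[2] = 2+2 = 4 → [5, 7, 2, 4]
reverse → [4, 2, 7, 5]
reverse → [5, 7, 2, 4]
append 2 → [5, 7, 2, 4, 2]
insert 4 at 4 → [5, 7, 2, 4, 4, 2]
pop(5) removes 2 → [5, 7, 2, 4, 4]
nums[-1] = nums[-1]+nums[4] = 4+4 = 8 → [5, 7, 2, 4, 8]
sum = 26

26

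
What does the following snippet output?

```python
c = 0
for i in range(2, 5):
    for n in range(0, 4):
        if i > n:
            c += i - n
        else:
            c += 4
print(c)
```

i=2,n=0: 2>0, c = 0+2 = 2
i=2,n=1: 2>1, c = 2+1 = 3
i=2,n=2: not 2>2, c = 3+4 = 7
i=2,n=3: not 2>3, c = 7+4 = 11
i=3,n=0: 3>0, c = 11+3 = 14
i=3,n=1: 3>1, c = 14+2 = 16
i=3,n=2: 3>2, c = 16+1 = 17
i=3,n=3: not 3>3, c = 17+4 = 21
i=4,n=0: 4>0, c = 21+4 = 25
i=4,n=1: 4>1, c = 25+3 = 28
i=4,n=2: 4>2, c = 28+2 = 30
i=4,n=3: 4>3, c = 30+1 = 31

31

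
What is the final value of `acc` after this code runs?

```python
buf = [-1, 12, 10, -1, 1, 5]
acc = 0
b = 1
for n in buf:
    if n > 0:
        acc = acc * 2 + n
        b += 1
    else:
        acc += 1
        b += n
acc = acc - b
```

160

n=-1: not >0, acc = 0+1 = 1; b=0
n=12: >0, acc = 1*2+12 = 14; b=1
n=10: >0, acc = 14*2+10 = 38; b=2
n=-1: not >0, acc = 38+1 = 39; b=1
n=1: >0, acc = 39*2+1 = 79; b=2
n=5: >0, acc = 79*2+5 = 163; b=3
acc-b = 163-3 = 160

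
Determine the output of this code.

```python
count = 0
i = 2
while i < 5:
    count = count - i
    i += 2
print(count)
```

-6

i=2: count = 0-2 = -2
i=4: count = (-2)-4 = -6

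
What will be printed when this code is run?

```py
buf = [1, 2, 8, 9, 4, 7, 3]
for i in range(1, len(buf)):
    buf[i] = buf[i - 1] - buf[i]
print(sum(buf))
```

i=1: buf[1] = 1-2 = -1 → [1, -1, 8, 9, 4, 7, 3]
i=2: buf[2] = (-1)-8 = -9 → [1, -1, -9, 9, 4, 7, 3]
i=3: buf[3] = (-9)-9 = -18 → [1, -1, -9, -18, 4, 7, 3]
i=4: buf[4] = (-18)-4 = -22 → [1, -1, -9, -18, -22, 7, 3]
i=5: buf[5] = (-22)-7 = -29 → [1, -1, -9, -18, -22, -29, 3]
i=6: buf[6] = (-29)-3 = -32 → [1, -1, -9, -18, -22, -29, -32]
sum = -110

-110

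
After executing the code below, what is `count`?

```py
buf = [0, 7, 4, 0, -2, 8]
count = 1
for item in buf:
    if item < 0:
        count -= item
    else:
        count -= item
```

item=0: not <0, count = 1-0 = 1
item=7: not <0, count = 1-7 = -6
item=4: not <0, count = (-6)-4 = -10
item=0: not <0, count = (-10)-0 = -10
item=-2: <0, count = (-10)-(-2) = -8
item=8: not <0, count = (-8)-8 = -16

-16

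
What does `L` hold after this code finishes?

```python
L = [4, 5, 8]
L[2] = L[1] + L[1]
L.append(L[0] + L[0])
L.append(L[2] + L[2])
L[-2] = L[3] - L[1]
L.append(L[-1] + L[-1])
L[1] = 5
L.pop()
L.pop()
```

L[2] = L[1]+L[1] = 5+5 = 10 → [4, 5, 10]
append L[0]+L[0] = 4+4 = 8 → [4, 5, 10, 8]
append L[2]+L[2] = 10+10 = 20 → [4, 5, 10, 8, 20]
L[-2] = L[3]-L[1] = 8-5 = 3 → [4, 5, 10, 3, 20]
append L[-1]+L[-1] = 20+20 = 40 → [4, 5, 10, 3, 20, 40]
L[1] = 5 → [4, 5, 10, 3, 20, 40]
pop() removes 40 → [4, 5, 10, 3, 20]
pop() removes 20 → [4, 5, 10, 3]

[4, 5, 10, 3]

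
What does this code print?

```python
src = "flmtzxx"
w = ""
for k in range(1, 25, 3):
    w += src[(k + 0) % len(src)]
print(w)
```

lzftxmxl

k=1: add src[1]='l' → 'l'
k=4: add src[4]='z' → 'lz'
k=7: add src[0]='f' → 'lzf'
k=10: add src[3]='t' → 'lzft'
k=13: add src[6]='x' → 'lzftx'
k=16: add src[2]='m' → 'lzftxm'
k=19: add src[5]='x' → 'lzftxmx'
k=22: add src[1]='l' → 'lzftxmxl'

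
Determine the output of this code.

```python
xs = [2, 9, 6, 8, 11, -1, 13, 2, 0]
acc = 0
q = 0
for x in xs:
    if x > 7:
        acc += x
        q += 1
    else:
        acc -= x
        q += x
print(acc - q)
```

x=2: not >7, acc = 0-2 = -2; q=2
x=9: >7, acc = (-2)+9 = 7; q=3
x=6: not >7, acc = 7-6 = 1; q=9
x=8: >7, acc = 1+8 = 9; q=10
x=11: >7, acc = 9+11 = 20; q=11
x=-1: not >7, acc = 20-(-1) = 21; q=10
x=13: >7, acc = 21+13 = 34; q=11
x=2: not >7, acc = 34-2 = 32; q=13
x=0: not >7, acc = 32-0 = 32; q=13
acc-q = 32-13 = 19

19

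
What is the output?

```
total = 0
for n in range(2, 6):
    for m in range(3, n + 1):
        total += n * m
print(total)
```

97

n=3,m=3: total = 0+9 = 9
n=4,m=3: total = 9+12 = 21
n=4,m=4: total = 21+16 = 37
n=5,m=3: total = 37+15 = 52
n=5,m=4: total = 52+20 = 72
n=5,m=5: total = 72+25 = 97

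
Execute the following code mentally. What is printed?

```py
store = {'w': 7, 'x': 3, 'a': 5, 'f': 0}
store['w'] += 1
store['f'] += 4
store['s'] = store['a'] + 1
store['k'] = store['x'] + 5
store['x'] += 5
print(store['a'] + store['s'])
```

store['w'] = 7+1 = 8 → {'w': 8, 'x': 3, 'a': 5, 'f': 0}
store['f'] = 0+4 = 4 → {'w': 8, 'x': 3, 'a': 5, 'f': 4}
store['s'] = store['a']+1 = 6 → {'w': 8, 'x': 3, 'a': 5, 'f': 4, 's': 6}
store['k'] = store['x']+5 = 8 → {'w': 8, 'x': 3, 'a': 5, 'f': 4, 's': 6, 'k': 8}
store['x'] = 3+5 = 8 → {'w': 8, 'x': 8, 'a': 5, 'f': 4, 's': 6, 'k': 8}
store['a']+store['s'] = 5+6 = 11

11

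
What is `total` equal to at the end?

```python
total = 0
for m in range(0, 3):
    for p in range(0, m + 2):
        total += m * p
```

15

m=0,p=0: total = 0+0 = 0
m=0,p=1: total = 0+0 = 0
m=1,p=0: total = 0+0 = 0
m=1,p=1: total = 0+1 = 1
m=1,p=2: total = 1+2 = 3
m=2,p=0: total = 3+0 = 3
m=2,p=1: total = 3+2 = 5
m=2,p=2: total = 5+4 = 9
m=2,p=3: total = 9+6 = 15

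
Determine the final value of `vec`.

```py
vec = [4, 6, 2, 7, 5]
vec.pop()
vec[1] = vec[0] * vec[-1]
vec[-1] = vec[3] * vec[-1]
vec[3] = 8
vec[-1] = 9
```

[4, 28, 2, 9]

pop() removes 5 → [4, 6, 2, 7]
vec[1] = vec[0]*vec[-1] = 4*7 = 28 → [4, 28, 2, 7]
vec[-1] = vec[3]*vec[-1] = 7*7 = 49 → [4, 28, 2, 49]
vec[3] = 8 → [4, 28, 2, 8]
vec[-1] = 9 → [4, 28, 2, 9]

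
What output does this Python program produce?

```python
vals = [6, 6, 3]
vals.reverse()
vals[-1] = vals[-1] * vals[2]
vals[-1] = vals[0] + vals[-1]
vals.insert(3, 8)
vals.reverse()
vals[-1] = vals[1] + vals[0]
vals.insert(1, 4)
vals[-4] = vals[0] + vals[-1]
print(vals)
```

[8, 55, 39, 6, 47]

reverse → [3, 6, 6]
vals[-1] = vals[-1]*vals[2] = 6*6 = 36 → [3, 6, 36]
vals[-1] = vals[0]+vals[-1] = 3+36 = 39 → [3, 6, 39]
insert 8 at 3 → [3, 6, 39, 8]
reverse → [8, 39, 6, 3]
vals[-1] = vals[1]+vals[0] = 39+8 = 47 → [8, 39, 6, 47]
insert 4 at 1 → [8, 4, 39, 6, 47]
vals[-4] = vals[0]+vals[-1] = 8+47 = 55 → [8, 55, 39, 6, 47]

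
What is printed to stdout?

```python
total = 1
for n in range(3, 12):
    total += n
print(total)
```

64

n=3: total = 1+3 = 4
n=4: total = 4+4 = 8
n=5: total = 8+5 = 13
n=6: total = 13+6 = 19
n=7: total = 19+7 = 26
n=8: total = 26+8 = 34
n=9: total = 34+9 = 43
n=10: total = 43+10 = 53
n=11: total = 53+11 = 64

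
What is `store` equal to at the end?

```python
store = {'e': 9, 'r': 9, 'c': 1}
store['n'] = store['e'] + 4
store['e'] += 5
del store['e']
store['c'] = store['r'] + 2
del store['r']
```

{'c': 11, 'n': 13}

store['n'] = store['e']+4 = 13 → {'e': 9, 'r': 9, 'c': 1, 'n': 13}
store['e'] = 9+5 = 14 → {'e': 14, 'r': 9, 'c': 1, 'n': 13}
del 'e' → {'r': 9, 'c': 1, 'n': 13}
store['c'] = store['r']+2 = 11 → {'r': 9, 'c': 11, 'n': 13}
del 'r' → {'c': 11, 'n': 13}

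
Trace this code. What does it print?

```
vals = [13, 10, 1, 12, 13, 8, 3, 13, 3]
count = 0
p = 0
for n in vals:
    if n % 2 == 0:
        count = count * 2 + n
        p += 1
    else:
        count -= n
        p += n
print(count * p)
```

n=13: not even, count = 0-13 = -13; p=13
n=10: even, count = (-13)*2+10 = -16; p=14
n=1: not even, count = (-16)-1 = -17; p=15
n=12: even, count = (-17)*2+12 = -22; p=16
n=13: not even, count = (-22)-13 = -35; p=29
n=8: even, count = (-35)*2+8 = -62; p=30
n=3: not even, count = (-62)-3 = -65; p=33
n=13: not even, count = (-65)-13 = -78; p=46
n=3: not even, count = (-78)-3 = -81; p=49
count*p = (-81)*49 = -3969

-3969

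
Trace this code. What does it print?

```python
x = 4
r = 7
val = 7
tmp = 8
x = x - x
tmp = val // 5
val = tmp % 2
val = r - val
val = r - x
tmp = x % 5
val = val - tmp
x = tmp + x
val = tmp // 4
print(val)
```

x = 4-4 = 0
tmp = 7//5 = 1
val = 1%2 = 1
val = 7-1 = 6
val = 7-0 = 7
tmp = 0%5 = 0
val = 7-0 = 7
x = 0+0 = 0
val = 0//4 = 0

0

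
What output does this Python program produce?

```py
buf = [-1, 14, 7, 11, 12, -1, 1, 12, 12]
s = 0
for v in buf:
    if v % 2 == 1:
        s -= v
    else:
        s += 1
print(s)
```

-13

v=-1: odd, s = 0-(-1) = 1
v=14: not odd, s = 1+1 = 2
v=7: odd, s = 2-7 = -5
v=11: odd, s = (-5)-11 = -16
v=12: not odd, s = (-16)+1 = -15
v=-1: odd, s = (-15)-(-1) = -14
v=1: odd, s = (-14)-1 = -15
v=12: not odd, s = (-15)+1 = -14
v=12: not odd, s = (-14)+1 = -13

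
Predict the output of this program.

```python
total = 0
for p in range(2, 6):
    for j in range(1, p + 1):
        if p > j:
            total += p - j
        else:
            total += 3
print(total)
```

p=2,j=1: 2>1, total = 0+1 = 1
p=2,j=2: not 2>2, total = 1+3 = 4
p=3,j=1: 3>1, total = 4+2 = 6
p=3,j=2: 3>2, total = 6+1 = 7
p=3,j=3: not 3>3, total = 7+3 = 10
p=4,j=1: 4>1, total = 10+3 = 13
p=4,j=2: 4>2, total = 13+2 = 15
p=4,j=3: 4>3, total = 15+1 = 16
p=4,j=4: not 4>4, total = 16+3 = 19
p=5,j=1: 5>1, total = 19+4 = 23
p=5,j=2: 5>2, total = 23+3 = 26
p=5,j=3: 5>3, total = 26+2 = 28
p=5,j=4: 5>4, total = 28+1 = 29
p=5,j=5: not 5>5, total = 29+3 = 32

32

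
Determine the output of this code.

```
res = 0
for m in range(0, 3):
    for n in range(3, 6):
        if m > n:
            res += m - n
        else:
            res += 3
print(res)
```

27

m=0,n=3: not 0>3, res = 0+3 = 3
m=0,n=4: not 0>4, res = 3+3 = 6
m=0,n=5: not 0>5, res = 6+3 = 9
m=1,n=3: not 1>3, res = 9+3 = 12
m=1,n=4: not 1>4, res = 12+3 = 15
m=1,n=5: not 1>5, res = 15+3 = 18
m=2,n=3: not 2>3, res = 18+3 = 21
m=2,n=4: not 2>4, res = 21+3 = 24
m=2,n=5: not 2>5, res = 24+3 = 27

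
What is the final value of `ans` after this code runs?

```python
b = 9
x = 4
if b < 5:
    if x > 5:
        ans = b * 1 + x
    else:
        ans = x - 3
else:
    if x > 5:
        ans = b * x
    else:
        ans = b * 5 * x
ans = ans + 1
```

181

b=9, x=4
b < 5 is False; x > 5 is False
→ ans = b * 5 * x = 180
ans = 180+1 = 181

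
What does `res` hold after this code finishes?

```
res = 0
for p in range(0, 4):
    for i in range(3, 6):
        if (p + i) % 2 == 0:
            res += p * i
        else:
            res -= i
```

p=0,i=3: odd sum, res = 0-3 = -3
p=0,i=4: even sum, res = (-3)+0 = -3
p=0,i=5: odd sum, res = (-3)-5 = -8
p=1,i=3: even sum, res = (-8)+3 = -5
p=1,i=4: odd sum, res = (-5)-4 = -9
p=1,i=5: even sum, res = (-9)+5 = -4
p=2,i=3: odd sum, res = (-4)-3 = -7
p=2,i=4: even sum, res = (-7)+8 = 1
p=2,i=5: odd sum, res = 1-5 = -4
p=3,i=3: even sum, res = (-4)+9 = 5
p=3,i=4: odd sum, res = 5-4 = 1
p=3,i=5: even sum, res = 1+15 = 16

16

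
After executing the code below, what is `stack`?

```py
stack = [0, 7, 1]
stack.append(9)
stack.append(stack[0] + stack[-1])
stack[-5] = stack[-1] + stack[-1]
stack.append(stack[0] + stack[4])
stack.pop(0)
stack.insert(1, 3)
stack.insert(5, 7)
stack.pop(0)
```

[3, 1, 9, 9, 7, 27]

append 9 → [0, 7, 1, 9]
append stack[0]+stack[-1] = 0+9 = 9 → [0, 7, 1, 9, 9]
stack[-5] = stack[-1]+stack[-1] = 9+9 = 18 → [18, 7, 1, 9, 9]
append stack[0]+stack[4] = 18+9 = 27 → [18, 7, 1, 9, 9, 27]
pop(0) removes 18 → [7, 1, 9, 9, 27]
insert 3 at 1 → [7, 3, 1, 9, 9, 27]
insert 7 at 5 → [7, 3, 1, 9, 9, 7, 27]
pop(0) removes 7 → [3, 1, 9, 9, 7, 27]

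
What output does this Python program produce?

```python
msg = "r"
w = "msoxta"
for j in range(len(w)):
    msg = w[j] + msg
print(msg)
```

j=0: prepend 'm' → 'mr'
j=1: prepend 's' → 'smr'
j=2: prepend 'o' → 'osmr'
j=3: prepend 'x' → 'xosmr'
j=4: prepend 't' → 'txosmr'
j=5: prepend 'a' → 'atxosmr'

atxosmr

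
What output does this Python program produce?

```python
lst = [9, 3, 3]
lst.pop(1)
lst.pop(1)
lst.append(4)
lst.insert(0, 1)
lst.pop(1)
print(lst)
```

[1, 4]

pop(1) removes 3 → [9, 3]
pop(1) removes 3 → [9]
append 4 → [9, 4]
insert 1 at 0 → [1, 9, 4]
pop(1) removes 9 → [1, 4]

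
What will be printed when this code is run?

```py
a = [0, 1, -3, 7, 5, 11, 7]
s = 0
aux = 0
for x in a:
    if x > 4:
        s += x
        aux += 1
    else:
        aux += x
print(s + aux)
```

32

x=0: not >4; aux=0
x=1: not >4; aux=1
x=-3: not >4; aux=-2
x=7: >4, s = 0+7 = 7; aux=-1
x=5: >4, s = 7+5 = 12; aux=0
x=11: >4, s = 12+11 = 23; aux=1
x=7: >4, s = 23+7 = 30; aux=2
s+aux = 30+2 = 32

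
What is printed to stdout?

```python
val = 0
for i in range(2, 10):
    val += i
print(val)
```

44

i=2: val = 0+2 = 2
i=3: val = 2+3 = 5
i=4: val = 5+4 = 9
i=5: val = 9+5 = 14
i=6: val = 14+6 = 20
i=7: val = 20+7 = 27
i=8: val = 27+8 = 35
i=9: val = 35+9 = 44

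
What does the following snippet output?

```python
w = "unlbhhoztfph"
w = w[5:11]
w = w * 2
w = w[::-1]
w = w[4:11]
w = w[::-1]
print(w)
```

oztfpho

slice [5:11] → 'hoztfp'
repeat ×2 → 'hoztfphoztfp'
reverse → 'pftzohpftzoh'
slice [4:11] → 'ohpftzo'
reverse → 'oztfpho'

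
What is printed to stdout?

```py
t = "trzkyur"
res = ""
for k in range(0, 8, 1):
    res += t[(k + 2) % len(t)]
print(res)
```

k=0: add t[2]='z' → 'z'
k=1: add t[3]='k' → 'zk'
k=2: add t[4]='y' → 'zky'
k=3: add t[5]='u' → 'zkyu'
k=4: add t[6]='r' → 'zkyur'
k=5: add t[0]='t' → 'zkyurt'
k=6: add t[1]='r' → 'zkyurtr'
k=7: add t[2]='z' → 'zkyurtrz'

zkyurtrz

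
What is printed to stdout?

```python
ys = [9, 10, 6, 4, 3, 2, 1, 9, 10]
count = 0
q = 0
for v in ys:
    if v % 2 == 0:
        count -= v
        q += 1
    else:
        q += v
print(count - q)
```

v=9: not even; q=9
v=10: even, count = 0-10 = -10; q=10
v=6: even, count = (-10)-6 = -16; q=11
v=4: even, count = (-16)-4 = -20; q=12
v=3: not even; q=15
v=2: even, count = (-20)-2 = -22; q=16
v=1: not even; q=17
v=9: not even; q=26
v=10: even, count = (-22)-10 = -32; q=27
count-q = (-32)-27 = -59

-59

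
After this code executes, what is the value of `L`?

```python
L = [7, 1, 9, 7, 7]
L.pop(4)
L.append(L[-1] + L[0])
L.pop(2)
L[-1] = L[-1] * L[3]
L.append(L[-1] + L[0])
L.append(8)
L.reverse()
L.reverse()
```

[7, 1, 7, 196, 203, 8]

pop(4) removes 7 → [7, 1, 9, 7]
append L[-1]+L[0] = 7+7 = 14 → [7, 1, 9, 7, 14]
pop(2) removes 9 → [7, 1, 7, 14]
L[-1] = L[-1]*L[3] = 14*14 = 196 → [7, 1, 7, 196]
append L[-1]+L[0] = 196+7 = 203 → [7, 1, 7, 196, 203]
append 8 → [7, 1, 7, 196, 203, 8]
reverse → [8, 203, 196, 7, 1, 7]
reverse → [7, 1, 7, 196, 203, 8]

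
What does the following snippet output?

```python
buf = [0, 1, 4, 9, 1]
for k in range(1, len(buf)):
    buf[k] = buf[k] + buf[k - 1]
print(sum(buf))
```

k=1: buf[1] = 1+0 = 1 → [0, 1, 4, 9, 1]
k=2: buf[2] = 4+1 = 5 → [0, 1, 5, 9, 1]
k=3: buf[3] = 9+5 = 14 → [0, 1, 5, 14, 1]
k=4: buf[4] = 1+14 = 15 → [0, 1, 5, 14, 15]
sum = 35

35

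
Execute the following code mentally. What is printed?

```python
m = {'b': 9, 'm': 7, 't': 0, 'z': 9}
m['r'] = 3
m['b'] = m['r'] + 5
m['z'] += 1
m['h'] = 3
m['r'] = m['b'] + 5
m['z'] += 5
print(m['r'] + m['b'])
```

m['r'] = 3 → {'b': 9, 'm': 7, 't': 0, 'z': 9, 'r': 3}
m['b'] = m['r']+5 = 8 → {'b': 8, 'm': 7, 't': 0, 'z': 9, 'r': 3}
m['z'] = 9+1 = 10 → {'b': 8, 'm': 7, 't': 0, 'z': 10, 'r': 3}
m['h'] = 3 → {'b': 8, 'm': 7, 't': 0, 'z': 10, 'r': 3, 'h': 3}
m['r'] = m['b']+5 = 13 → {'b': 8, 'm': 7, 't': 0, 'z': 10, 'r': 13, 'h': 3}
m['z'] = 10+5 = 15 → {'b': 8, 'm': 7, 't': 0, 'z': 15, 'r': 13, 'h': 3}
m['r']+m['b'] = 13+8 = 21

21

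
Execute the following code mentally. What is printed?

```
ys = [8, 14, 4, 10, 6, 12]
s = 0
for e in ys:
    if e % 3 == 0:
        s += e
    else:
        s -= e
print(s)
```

e=8: not %3==0, s = 0-8 = -8
e=14: not %3==0, s = (-8)-14 = -22
e=4: not %3==0, s = (-22)-4 = -26
e=10: not %3==0, s = (-26)-10 = -36
e=6: %3==0, s = (-36)+6 = -30
e=12: %3==0, s = (-30)+12 = -18

-18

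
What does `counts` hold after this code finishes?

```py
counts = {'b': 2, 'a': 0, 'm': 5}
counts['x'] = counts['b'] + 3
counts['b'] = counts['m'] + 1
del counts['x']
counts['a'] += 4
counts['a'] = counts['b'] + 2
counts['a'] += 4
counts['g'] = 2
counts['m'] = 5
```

{'b': 6, 'a': 12, 'm': 5, 'g': 2}

counts['x'] = counts['b']+3 = 5 → {'b': 2, 'a': 0, 'm': 5, 'x': 5}
counts['b'] = counts['m']+1 = 6 → {'b': 6, 'a': 0, 'm': 5, 'x': 5}
del 'x' → {'b': 6, 'a': 0, 'm': 5}
counts['a'] = 0+4 = 4 → {'b': 6, 'a': 4, 'm': 5}
counts['a'] = counts['b']+2 = 8 → {'b': 6, 'a': 8, 'm': 5}
counts['a'] = 8+4 = 12 → {'b': 6, 'a': 12, 'm': 5}
counts['g'] = 2 → {'b': 6, 'a': 12, 'm': 5, 'g': 2}
counts['m'] = 5 → {'b': 6, 'a': 12, 'm': 5, 'g': 2}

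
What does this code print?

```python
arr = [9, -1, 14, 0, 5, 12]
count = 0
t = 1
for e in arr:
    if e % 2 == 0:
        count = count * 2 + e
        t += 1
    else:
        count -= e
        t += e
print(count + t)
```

11

e=9: not even, count = 0-9 = -9; t=10
e=-1: not even, count = (-9)-(-1) = -8; t=9
e=14: even, count = (-8)*2+14 = -2; t=10
e=0: even, count = (-2)*2+0 = -4; t=11
e=5: not even, count = (-4)-5 = -9; t=16
e=12: even, count = (-9)*2+12 = -6; t=17
count+t = (-6)+17 = 11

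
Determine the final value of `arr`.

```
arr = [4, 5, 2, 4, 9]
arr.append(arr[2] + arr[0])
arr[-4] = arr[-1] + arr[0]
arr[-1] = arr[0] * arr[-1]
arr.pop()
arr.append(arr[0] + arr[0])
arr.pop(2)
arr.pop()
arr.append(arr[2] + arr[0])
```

append arr[2]+arr[0] = 2+4 = 6 → [4, 5, 2, 4, 9, 6]
arr[-4] = arr[-1]+arr[0] = 6+4 = 10 → [4, 5, 10, 4, 9, 6]
arr[-1] = arr[0]*arr[-1] = 4*6 = 24 → [4, 5, 10, 4, 9, 24]
pop() removes 24 → [4, 5, 10, 4, 9]
append arr[0]+arr[0] = 4+4 = 8 → [4, 5, 10, 4, 9, 8]
pop(2) removes 10 → [4, 5, 4, 9, 8]
pop() removes 8 → [4, 5, 4, 9]
append arr[2]+arr[0] = 4+4 = 8 → [4, 5, 4, 9, 8]

[4, 5, 4, 9, 8]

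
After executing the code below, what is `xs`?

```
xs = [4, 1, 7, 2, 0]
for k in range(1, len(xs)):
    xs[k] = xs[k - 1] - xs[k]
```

[4, 3, -4, -6, -6]

k=1: xs[1] = 4-1 = 3 → [4, 3, 7, 2, 0]
k=2: xs[2] = 3-7 = -4 → [4, 3, -4, 2, 0]
k=3: xs[3] = (-4)-2 = -6 → [4, 3, -4, -6, 0]
k=4: xs[4] = (-6)-0 = -6 → [4, 3, -4, -6, -6]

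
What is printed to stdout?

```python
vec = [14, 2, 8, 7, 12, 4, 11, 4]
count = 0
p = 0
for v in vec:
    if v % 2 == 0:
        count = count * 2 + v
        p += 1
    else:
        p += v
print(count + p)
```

v=14: even, count = 0*2+14 = 14; p=1
v=2: even, count = 14*2+2 = 30; p=2
v=8: even, count = 30*2+8 = 68; p=3
v=7: not even; p=10
v=12: even, count = 68*2+12 = 148; p=11
v=4: even, count = 148*2+4 = 300; p=12
v=11: not even; p=23
v=4: even, count = 300*2+4 = 604; p=24
count+p = 604+24 = 628

628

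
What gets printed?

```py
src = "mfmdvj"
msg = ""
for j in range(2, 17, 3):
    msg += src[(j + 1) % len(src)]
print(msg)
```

j=2: add src[3]='d' → 'd'
j=5: add src[0]='m' → 'dm'
j=8: add src[3]='d' → 'dmd'
j=11: add src[0]='m' → 'dmdm'
j=14: add src[3]='d' → 'dmdmd'

dmdmd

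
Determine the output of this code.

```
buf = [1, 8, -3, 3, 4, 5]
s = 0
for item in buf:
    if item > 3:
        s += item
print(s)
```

17

item=1: not >3
item=8: >3, s = 0+8 = 8
item=-3: not >3
item=3: not >3
item=4: >3, s = 8+4 = 12
item=5: >3, s = 12+5 = 17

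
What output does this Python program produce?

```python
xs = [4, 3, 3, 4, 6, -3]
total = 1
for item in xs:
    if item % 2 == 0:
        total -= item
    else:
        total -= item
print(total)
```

-16

item=4: even, total = 1-4 = -3
item=3: not even, total = (-3)-3 = -6
item=3: not even, total = (-6)-3 = -9
item=4: even, total = (-9)-4 = -13
item=6: even, total = (-13)-6 = -19
item=-3: not even, total = (-19)-(-3) = -16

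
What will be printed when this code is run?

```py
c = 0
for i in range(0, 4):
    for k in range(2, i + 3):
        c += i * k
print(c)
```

i=0,k=2: c = 0+0 = 0
i=1,k=2: c = 0+2 = 2
i=1,k=3: c = 2+3 = 5
i=2,k=2: c = 5+4 = 9
i=2,k=3: c = 9+6 = 15
i=2,k=4: c = 15+8 = 23
i=3,k=2: c = 23+6 = 29
i=3,k=3: c = 29+9 = 38
i=3,k=4: c = 38+12 = 50
i=3,k=5: c = 50+15 = 65

65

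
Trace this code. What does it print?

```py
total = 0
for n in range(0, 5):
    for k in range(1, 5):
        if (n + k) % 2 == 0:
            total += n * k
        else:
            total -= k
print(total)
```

28

n=0,k=1: odd sum, total = 0-1 = -1
n=0,k=2: even sum, total = (-1)+0 = -1
n=0,k=3: odd sum, total = (-1)-3 = -4
n=0,k=4: even sum, total = (-4)+0 = -4
n=1,k=1: even sum, total = (-4)+1 = -3
n=1,k=2: odd sum, total = (-3)-2 = -5
n=1,k=3: even sum, total = (-5)+3 = -2
n=1,k=4: odd sum, total = (-2)-4 = -6
n=2,k=1: odd sum, total = (-6)-1 = -7
n=2,k=2: even sum, total = (-7)+4 = -3
n=2,k=3: odd sum, total = (-3)-3 = -6
n=2,k=4: even sum, total = (-6)+8 = 2
n=3,k=1: even sum, total = 2+3 = 5
n=3,k=2: odd sum, total = 5-2 = 3
n=3,k=3: even sum, total = 3+9 = 12
n=3,k=4: odd sum, total = 12-4 = 8
n=4,k=1: odd sum, total = 8-1 = 7
n=4,k=2: even sum, total = 7+8 = 15
n=4,k=3: odd sum, total = 15-3 = 12
n=4,k=4: even sum, total = 12+16 = 28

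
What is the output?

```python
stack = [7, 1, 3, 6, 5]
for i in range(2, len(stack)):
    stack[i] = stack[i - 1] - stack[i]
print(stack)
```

[7, 1, -2, -8, -13]

i=2: stack[2] = 1-3 = -2 → [7, 1, -2, 6, 5]
i=3: stack[3] = (-2)-6 = -8 → [7, 1, -2, -8, 5]
i=4: stack[4] = (-8)-5 = -13 → [7, 1, -2, -8, -13]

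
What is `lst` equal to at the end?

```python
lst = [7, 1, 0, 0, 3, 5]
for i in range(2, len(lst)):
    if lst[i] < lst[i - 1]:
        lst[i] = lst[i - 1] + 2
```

i=2: 0<1, lst[2] = 1+2 = 3 → [7, 1, 3, 0, 3, 5]
i=3: 0<3, lst[3] = 3+2 = 5 → [7, 1, 3, 5, 3, 5]
i=4: 3<5, lst[4] = 5+2 = 7 → [7, 1, 3, 5, 7, 5]
i=5: 5<7, lst[5] = 7+2 = 9 → [7, 1, 3, 5, 7, 9]

[7, 1, 3, 5, 7, 9]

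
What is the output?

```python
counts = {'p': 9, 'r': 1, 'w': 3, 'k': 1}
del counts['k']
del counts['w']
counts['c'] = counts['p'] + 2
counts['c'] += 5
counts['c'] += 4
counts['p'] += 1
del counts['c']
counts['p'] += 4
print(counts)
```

del 'k' → {'p': 9, 'r': 1, 'w': 3}
del 'w' → {'p': 9, 'r': 1}
counts['c'] = counts['p']+2 = 11 → {'p': 9, 'r': 1, 'c': 11}
counts['c'] = 11+5 = 16 → {'p': 9, 'r': 1, 'c': 16}
counts['c'] = 16+4 = 20 → {'p': 9, 'r': 1, 'c': 20}
counts['p'] = 9+1 = 10 → {'p': 10, 'r': 1, 'c': 20}
del 'c' → {'p': 10, 'r': 1}
counts['p'] = 10+4 = 14 → {'p': 14, 'r': 1}

{'p': 14, 'r': 1}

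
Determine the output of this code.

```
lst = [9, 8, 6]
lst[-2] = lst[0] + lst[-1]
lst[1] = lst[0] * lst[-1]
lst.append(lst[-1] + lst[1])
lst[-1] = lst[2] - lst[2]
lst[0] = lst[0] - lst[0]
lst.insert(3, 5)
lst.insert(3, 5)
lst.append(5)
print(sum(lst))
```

lst[-2] = lst[0]+lst[-1] = 9+6 = 15 → [9, 15, 6]
lst[1] = lst[0]*lst[-1] = 9*6 = 54 → [9, 54, 6]
append lst[-1]+lst[1] = 6+54 = 60 → [9, 54, 6, 60]
lst[-1] = lst[2]-lst[2] = 6-6 = 0 → [9, 54, 6, 0]
lst[0] = lst[0]-lst[0] = 9-9 = 0 → [0, 54, 6, 0]
insert 5 at 3 → [0, 54, 6, 5, 0]
insert 5 at 3 → [0, 54, 6, 5, 5, 0]
append 5 → [0, 54, 6, 5, 5, 0, 5]
sum = 75

75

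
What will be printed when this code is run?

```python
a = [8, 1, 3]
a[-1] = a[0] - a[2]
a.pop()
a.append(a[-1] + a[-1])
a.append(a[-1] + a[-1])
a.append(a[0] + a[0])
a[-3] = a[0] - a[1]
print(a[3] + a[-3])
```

a[-1] = a[0]-a[2] = 8-3 = 5 → [8, 1, 5]
pop() removes 5 → [8, 1]
append a[-1]+a[-1] = 1+1 = 2 → [8, 1, 2]
append a[-1]+a[-1] = 2+2 = 4 → [8, 1, 2, 4]
append a[0]+a[0] = 8+8 = 16 → [8, 1, 2, 4, 16]
a[-3] = a[0]-a[1] = 8-1 = 7 → [8, 1, 7, 4, 16]
a[3]+a[-3] = 4+7 = 11

11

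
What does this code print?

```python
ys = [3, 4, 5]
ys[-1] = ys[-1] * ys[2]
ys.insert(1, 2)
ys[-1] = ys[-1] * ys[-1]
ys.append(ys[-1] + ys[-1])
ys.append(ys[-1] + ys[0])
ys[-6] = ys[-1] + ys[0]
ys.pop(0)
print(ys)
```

[2, 4, 625, 1250, 1253]

ys[-1] = ys[-1]*ys[2] = 5*5 = 25 → [3, 4, 25]
insert 2 at 1 → [3, 2, 4, 25]
ys[-1] = ys[-1]*ys[-1] = 25*25 = 625 → [3, 2, 4, 625]
append ys[-1]+ys[-1] = 625+625 = 1250 → [3, 2, 4, 625, 1250]
append ys[-1]+ys[0] = 1250+3 = 1253 → [3, 2, 4, 625, 1250, 1253]
ys[-6] = ys[-1]+ys[0] = 1253+3 = 1256 → [1256, 2, 4, 625, 1250, 1253]
pop(0) removes 1256 → [2, 4, 625, 1250, 1253]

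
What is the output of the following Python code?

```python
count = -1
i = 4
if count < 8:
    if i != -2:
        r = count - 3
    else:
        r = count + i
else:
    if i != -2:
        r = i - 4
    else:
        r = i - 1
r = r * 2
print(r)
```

-8

count=-1, i=4
count < 8 is True; i != -2 is True
→ r = count - 3 = -4
r = (-4)*2 = -8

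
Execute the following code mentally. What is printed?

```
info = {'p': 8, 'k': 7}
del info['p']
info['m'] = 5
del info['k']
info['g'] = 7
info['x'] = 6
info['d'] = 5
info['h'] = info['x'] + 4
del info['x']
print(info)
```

{'m': 5, 'g': 7, 'd': 5, 'h': 10}

del 'p' → {'k': 7}
info['m'] = 5 → {'k': 7, 'm': 5}
del 'k' → {'m': 5}
info['g'] = 7 → {'m': 5, 'g': 7}
info['x'] = 6 → {'m': 5, 'g': 7, 'x': 6}
info['d'] = 5 → {'m': 5, 'g': 7, 'x': 6, 'd': 5}
info['h'] = info['x']+4 = 10 → {'m': 5, 'g': 7, 'x': 6, 'd': 5, 'h': 10}
del 'x' → {'m': 5, 'g': 7, 'd': 5, 'h': 10}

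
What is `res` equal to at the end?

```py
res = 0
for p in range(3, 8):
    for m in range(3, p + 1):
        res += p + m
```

150

p=3,m=3: res = 0+6 = 6
p=4,m=3: res = 6+7 = 13
p=4,m=4: res = 13+8 = 21
p=5,m=3: res = 21+8 = 29
p=5,m=4: res = 29+9 = 38
p=5,m=5: res = 38+10 = 48
p=6,m=3: res = 48+9 = 57
p=6,m=4: res = 57+10 = 67
p=6,m=5: res = 67+11 = 78
p=6,m=6: res = 78+12 = 90
p=7,m=3: res = 90+10 = 100
p=7,m=4: res = 100+11 = 111
p=7,m=5: res = 111+12 = 123
p=7,m=6: res = 123+13 = 136
p=7,m=7: res = 136+14 = 150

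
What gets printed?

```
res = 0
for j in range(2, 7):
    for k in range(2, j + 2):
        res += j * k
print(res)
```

355

j=2,k=2: res = 0+4 = 4
j=2,k=3: res = 4+6 = 10
j=3,k=2: res = 10+6 = 16
j=3,k=3: res = 16+9 = 25
j=3,k=4: res = 25+12 = 37
j=4,k=2: res = 37+8 = 45
j=4,k=3: res = 45+12 = 57
j=4,k=4: res = 57+16 = 73
j=4,k=5: res = 73+20 = 93
j=5,k=2: res = 93+10 = 103
j=5,k=3: res = 103+15 = 118
j=5,k=4: res = 118+20 = 138
j=5,k=5: res = 138+25 = 163
j=5,k=6: res = 163+30 = 193
j=6,k=2: res = 193+12 = 205
j=6,k=3: res = 205+18 = 223
j=6,k=4: res = 223+24 = 247
j=6,k=5: res = 247+30 = 277
j=6,k=6: res = 277+36 = 313
j=6,k=7: res = 313+42 = 355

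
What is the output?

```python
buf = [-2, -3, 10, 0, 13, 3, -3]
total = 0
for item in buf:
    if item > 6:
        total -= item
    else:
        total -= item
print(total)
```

item=-2: not >6, total = 0-(-2) = 2
item=-3: not >6, total = 2-(-3) = 5
item=10: >6, total = 5-10 = -5
item=0: not >6, total = (-5)-0 = -5
item=13: >6, total = (-5)-13 = -18
item=3: not >6, total = (-18)-3 = -21
item=-3: not >6, total = (-21)-(-3) = -18

-18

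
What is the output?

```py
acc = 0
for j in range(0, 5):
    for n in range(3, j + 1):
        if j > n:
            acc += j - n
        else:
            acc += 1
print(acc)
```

j=3,n=3: not 3>3, acc = 0+1 = 1
j=4,n=3: 4>3, acc = 1+1 = 2
j=4,n=4: not 4>4, acc = 2+1 = 3

3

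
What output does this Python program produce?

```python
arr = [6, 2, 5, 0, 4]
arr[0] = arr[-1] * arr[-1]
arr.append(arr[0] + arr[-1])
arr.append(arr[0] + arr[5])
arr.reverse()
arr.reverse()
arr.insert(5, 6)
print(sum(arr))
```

arr[0] = arr[-1]*arr[-1] = 4*4 = 16 → [16, 2, 5, 0, 4]
append arr[0]+arr[-1] = 16+4 = 20 → [16, 2, 5, 0, 4, 20]
append arr[0]+arr[5] = 16+20 = 36 → [16, 2, 5, 0, 4, 20, 36]
reverse → [36, 20, 4, 0, 5, 2, 16]
reverse → [16, 2, 5, 0, 4, 20, 36]
insert 6 at 5 → [16, 2, 5, 0, 4, 6, 20, 36]
sum = 89

89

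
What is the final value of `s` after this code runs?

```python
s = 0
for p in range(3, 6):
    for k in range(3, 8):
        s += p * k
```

300

p=3,k=3: s = 0+9 = 9
p=3,k=4: s = 9+12 = 21
p=3,k=5: s = 21+15 = 36
p=3,k=6: s = 36+18 = 54
p=3,k=7: s = 54+21 = 75
p=4,k=3: s = 75+12 = 87
p=4,k=4: s = 87+16 = 103
p=4,k=5: s = 103+20 = 123
p=4,k=6: s = 123+24 = 147
p=4,k=7: s = 147+28 = 175
p=5,k=3: s = 175+15 = 190
p=5,k=4: s = 190+20 = 210
p=5,k=5: s = 210+25 = 235
p=5,k=6: s = 235+30 = 265
p=5,k=7: s = 265+35 = 300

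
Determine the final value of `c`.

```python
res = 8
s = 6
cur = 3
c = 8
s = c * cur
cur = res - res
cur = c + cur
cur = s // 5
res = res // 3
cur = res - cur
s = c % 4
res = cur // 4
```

s = 8*3 = 24
cur = 8-8 = 0
cur = 8+0 = 8
cur = 24//5 = 4
res = 8//3 = 2
cur = 2-4 = -2
s = 8%4 = 0
res = (-2)//4 = -1

8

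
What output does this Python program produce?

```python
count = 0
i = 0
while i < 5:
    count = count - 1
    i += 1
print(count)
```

i=0: count = 0-1 = -1
i=1: count = (-1)-1 = -2
i=2: count = (-2)-1 = -3
i=3: count = (-3)-1 = -4
i=4: count = (-4)-1 = -5

-5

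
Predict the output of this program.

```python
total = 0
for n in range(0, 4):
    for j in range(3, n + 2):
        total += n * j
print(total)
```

n=2,j=3: total = 0+6 = 6
n=3,j=3: total = 6+9 = 15
n=3,j=4: total = 15+12 = 27

27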